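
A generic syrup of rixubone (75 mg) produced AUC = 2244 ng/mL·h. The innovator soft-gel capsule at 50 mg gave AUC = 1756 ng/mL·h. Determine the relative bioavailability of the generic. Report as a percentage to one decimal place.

F_rel = (AUC_test/D_test) / (AUC_ref/D_ref)
      = (2244/75) / (1756/50)
      = 29.92 / 35.12 = 0.8519 = 85.19%

F_rel = 85.2%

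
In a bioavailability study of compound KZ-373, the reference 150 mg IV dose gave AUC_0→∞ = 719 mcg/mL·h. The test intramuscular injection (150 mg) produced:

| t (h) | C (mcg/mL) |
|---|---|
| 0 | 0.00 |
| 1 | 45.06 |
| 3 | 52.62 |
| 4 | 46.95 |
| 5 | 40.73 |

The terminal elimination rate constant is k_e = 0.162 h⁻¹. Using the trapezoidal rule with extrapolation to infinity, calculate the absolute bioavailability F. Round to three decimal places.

F = 0.647

Trapezoidal AUC_0→5 (intramuscular injection):
  [0→1]: (0.00+45.06)/2 × 1 = 22.53
  [1→3]: (45.06+52.62)/2 × 2 = 97.68
  [3→4]: (52.62+46.95)/2 × 1 = 49.785
  [4→5]: (46.95+40.73)/2 × 1 = 43.84
  Sum = 213.835 mcg/mL·h
Tail: C_last/k_e = 40.73/0.162 = 251.420
AUC_0→∞ (intramuscular injection) = 213.835 + 251.420 = 465.255 mcg/mL·h
F = (AUC_ev/D_ev)/(AUC_iv/D_iv) = (465.255/150)/(719/150) = 3.1017/4.79333 = 0.6471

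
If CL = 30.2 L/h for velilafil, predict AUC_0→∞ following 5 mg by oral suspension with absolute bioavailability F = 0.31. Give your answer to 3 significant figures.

AUC = 0.0513 mg/L·h

AUC_0→∞ = F × Dose / CL
        = 0.31 × 5 / 30.2 = 0.0513245 mg/L·h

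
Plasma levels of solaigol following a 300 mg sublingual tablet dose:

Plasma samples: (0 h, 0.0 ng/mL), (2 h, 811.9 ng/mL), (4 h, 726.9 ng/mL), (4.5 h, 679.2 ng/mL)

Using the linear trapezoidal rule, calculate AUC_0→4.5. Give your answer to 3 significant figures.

AUC = 2700 ng/mL·h

Trapezoidal AUC_0→4.5:
  [0→2]: (0.0+811.9)/2 × 2 = 811.9
  [2→4]: (811.9+726.9)/2 × 2 = 1538.8
  [4→4.5]: (726.9+679.2)/2 × 0.5 = 351.525
  Sum = 2702.225 ng/mL·h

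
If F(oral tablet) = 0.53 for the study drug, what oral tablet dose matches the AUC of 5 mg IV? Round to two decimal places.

D_oral = 9.43 mg

For equal systemic exposure: F × D_ev = D_iv
D_ev = D_iv / F = 5 / 0.53 = 9.43396 mg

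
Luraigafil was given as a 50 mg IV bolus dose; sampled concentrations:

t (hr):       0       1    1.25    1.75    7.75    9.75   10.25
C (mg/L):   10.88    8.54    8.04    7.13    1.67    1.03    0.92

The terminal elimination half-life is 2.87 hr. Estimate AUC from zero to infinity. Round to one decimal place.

AUC = 49.0 mg/L·hr

Trapezoidal AUC_0→10.25:
  [0→1]: (10.88+8.54)/2 × 1 = 9.71
  [1→1.25]: (8.54+8.04)/2 × 0.25 = 2.0725
  [1.25→1.75]: (8.04+7.13)/2 × 0.5 = 3.7925
  [1.75→7.75]: (7.13+1.67)/2 × 6 = 26.4
  [7.75→9.75]: (1.67+1.03)/2 × 2 = 2.7
  [9.75→10.25]: (1.03+0.92)/2 × 0.5 = 0.4875
  Sum = 45.1625 mg/L·hr
k_e = ln2 / t½ = 0.693147 / 2.87 = 0.2415 hr^-1
Extrapolated tail: C_last / k_e = 0.92 / 0.2415 = 3.810
AUC_0→∞ = 45.1625 + 3.810 = 48.9725 mg/L·hr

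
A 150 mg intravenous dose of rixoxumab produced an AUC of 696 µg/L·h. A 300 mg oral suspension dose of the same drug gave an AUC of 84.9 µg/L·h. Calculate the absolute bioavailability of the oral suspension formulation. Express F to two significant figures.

F = 0.061

F = (AUC_ev / D_ev) / (AUC_iv / D_iv)
  = (84.9/300) / (696/150)
  = 0.283 / 4.64 = 0.0610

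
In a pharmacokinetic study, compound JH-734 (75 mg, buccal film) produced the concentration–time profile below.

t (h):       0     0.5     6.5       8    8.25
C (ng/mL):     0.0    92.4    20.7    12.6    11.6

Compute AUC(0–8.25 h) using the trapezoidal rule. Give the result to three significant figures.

AUC = 390 ng/mL·h

Trapezoidal AUC_0→8.25:
  [0→0.5]: (0.0+92.4)/2 × 0.5 = 23.1
  [0.5→6.5]: (92.4+20.7)/2 × 6 = 339.3
  [6.5→8]: (20.7+12.6)/2 × 1.5 = 24.975
  [8→8.25]: (12.6+11.6)/2 × 0.25 = 3.025
  Sum = 390.4 ng/mL·h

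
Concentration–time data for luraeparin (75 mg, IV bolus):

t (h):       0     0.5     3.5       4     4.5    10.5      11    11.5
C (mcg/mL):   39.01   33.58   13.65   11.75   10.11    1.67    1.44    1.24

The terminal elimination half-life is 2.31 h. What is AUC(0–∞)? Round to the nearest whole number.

AUC = 142 mcg/mL·h

Trapezoidal AUC_0→11.5:
  [0→0.5]: (39.01+33.58)/2 × 0.5 = 18.1475
  [0.5→3.5]: (33.58+13.65)/2 × 3 = 70.845
  [3.5→4]: (13.65+11.75)/2 × 0.5 = 6.35
  [4→4.5]: (11.75+10.11)/2 × 0.5 = 5.465
  [4.5→10.5]: (10.11+1.67)/2 × 6 = 35.34
  [10.5→11]: (1.67+1.44)/2 × 0.5 = 0.7775
  [11→11.5]: (1.44+1.24)/2 × 0.5 = 0.67
  Sum = 137.595 mcg/mL·h
k_e = ln2 / t½ = 0.693147 / 2.31 = 0.3001 h^-1
Extrapolated tail: C_last / k_e = 1.24 / 0.3001 = 4.132
AUC_0→∞ = 137.595 + 4.132 = 141.727 mcg/mL·h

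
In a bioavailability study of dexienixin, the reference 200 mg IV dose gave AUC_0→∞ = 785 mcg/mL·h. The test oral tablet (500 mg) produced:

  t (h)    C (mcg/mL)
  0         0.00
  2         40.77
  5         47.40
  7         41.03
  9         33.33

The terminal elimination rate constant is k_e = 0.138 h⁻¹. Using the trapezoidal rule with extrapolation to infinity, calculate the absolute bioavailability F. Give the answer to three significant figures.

Trapezoidal AUC_0→9 (oral tablet):
  [0→2]: (0.00+40.77)/2 × 2 = 40.77
  [2→5]: (40.77+47.40)/2 × 3 = 132.255
  [5→7]: (47.40+41.03)/2 × 2 = 88.43
  [7→9]: (41.03+33.33)/2 × 2 = 74.36
  Sum = 335.815 mcg/mL·h
Tail: C_last/k_e = 33.33/0.138 = 241.522
AUC_0→∞ (oral tablet) = 335.815 + 241.522 = 577.337 mcg/mL·h
F = (AUC_ev/D_ev)/(AUC_iv/D_iv) = (577.337/500)/(785/200) = 1.154674/3.925 = 0.2942

F = 0.294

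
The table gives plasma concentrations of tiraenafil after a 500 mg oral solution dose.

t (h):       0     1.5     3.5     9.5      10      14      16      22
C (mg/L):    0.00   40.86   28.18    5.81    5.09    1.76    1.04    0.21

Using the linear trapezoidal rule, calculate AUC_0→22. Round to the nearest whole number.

Trapezoidal AUC_0→22:
  [0→1.5]: (0.00+40.86)/2 × 1.5 = 30.645
  [1.5→3.5]: (40.86+28.18)/2 × 2 = 69.04
  [3.5→9.5]: (28.18+5.81)/2 × 6 = 101.97
  [9.5→10]: (5.81+5.09)/2 × 0.5 = 2.725
  [10→14]: (5.09+1.76)/2 × 4 = 13.7
  [14→16]: (1.76+1.04)/2 × 2 = 2.8
  [16→22]: (1.04+0.21)/2 × 6 = 3.75
  Sum = 224.63 mg/L·h

AUC = 225 mg/L·h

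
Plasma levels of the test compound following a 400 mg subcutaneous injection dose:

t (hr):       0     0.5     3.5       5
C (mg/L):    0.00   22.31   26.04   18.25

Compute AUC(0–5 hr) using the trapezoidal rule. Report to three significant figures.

Trapezoidal AUC_0→5:
  [0→0.5]: (0.00+22.31)/2 × 0.5 = 5.5775
  [0.5→3.5]: (22.31+26.04)/2 × 3 = 72.525
  [3.5→5]: (26.04+18.25)/2 × 1.5 = 33.2175
  Sum = 111.32 mg/L·hr

AUC = 111 mg/L·hr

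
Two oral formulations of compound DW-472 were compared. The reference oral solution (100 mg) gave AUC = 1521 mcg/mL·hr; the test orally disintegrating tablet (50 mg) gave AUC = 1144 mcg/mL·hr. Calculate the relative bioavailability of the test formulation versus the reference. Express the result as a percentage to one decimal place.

F_rel = (AUC_test/D_test) / (AUC_ref/D_ref)
      = (1144/50) / (1521/100)
      = 22.88 / 15.21 = 1.5043 = 150.43%

F_rel = 150.4%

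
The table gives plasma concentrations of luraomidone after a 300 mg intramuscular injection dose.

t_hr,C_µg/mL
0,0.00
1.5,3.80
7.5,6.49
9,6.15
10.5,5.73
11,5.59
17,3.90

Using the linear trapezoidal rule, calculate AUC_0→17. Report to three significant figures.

Trapezoidal AUC_0→17:
  [0→1.5]: (0.00+3.80)/2 × 1.5 = 2.85
  [1.5→7.5]: (3.80+6.49)/2 × 6 = 30.87
  [7.5→9]: (6.49+6.15)/2 × 1.5 = 9.48
  [9→10.5]: (6.15+5.73)/2 × 1.5 = 8.91
  [10.5→11]: (5.73+5.59)/2 × 0.5 = 2.83
  [11→17]: (5.59+3.90)/2 × 6 = 28.47
  Sum = 83.41 µg/mL·hr

AUC = 83.4 µg/mL·hr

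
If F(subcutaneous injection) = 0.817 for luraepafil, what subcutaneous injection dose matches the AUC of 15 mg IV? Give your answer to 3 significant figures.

For equal systemic exposure: F × D_ev = D_iv
D_ev = D_iv / F = 15 / 0.817 = 18.3599 mg

D_subcutaneous = 18.4 mg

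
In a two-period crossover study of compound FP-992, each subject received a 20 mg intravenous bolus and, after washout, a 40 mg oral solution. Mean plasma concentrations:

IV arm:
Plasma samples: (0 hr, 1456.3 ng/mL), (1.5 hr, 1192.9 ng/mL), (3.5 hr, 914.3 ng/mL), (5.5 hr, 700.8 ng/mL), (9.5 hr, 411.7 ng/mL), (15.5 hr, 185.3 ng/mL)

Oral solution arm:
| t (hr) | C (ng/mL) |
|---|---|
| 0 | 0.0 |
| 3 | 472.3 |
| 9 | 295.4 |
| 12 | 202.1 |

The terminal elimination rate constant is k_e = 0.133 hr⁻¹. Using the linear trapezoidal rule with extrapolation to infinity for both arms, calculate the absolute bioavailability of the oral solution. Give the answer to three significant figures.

Trapezoidal AUC_0→15.5 (IV):
  [0→1.5]: (1456.3+1192.9)/2 × 1.5 = 1986.9
  [1.5→3.5]: (1192.9+914.3)/2 × 2 = 2107.2
  [3.5→5.5]: (914.3+700.8)/2 × 2 = 1615.1
  [5.5→9.5]: (700.8+411.7)/2 × 4 = 2225.0
  [9.5→15.5]: (411.7+185.3)/2 × 6 = 1791.0
  Sum = 9725.2 ng/mL·hr
IV tail: 185.3/0.133 = 1393.233; AUC_iv,0→∞ = 9725.2 + 1393.233 = 11118.433 ng/mL·hr
Trapezoidal AUC_0→12 (oral solution):
  [0→3]: (0.0+472.3)/2 × 3 = 708.45
  [3→9]: (472.3+295.4)/2 × 6 = 2303.1
  [9→12]: (295.4+202.1)/2 × 3 = 746.25
  Sum = 3757.8 ng/mL·hr
oral solution tail: 202.1/0.133 = 1519.549; AUC_ev,0→∞ = 3757.8 + 1519.549 = 5277.349 ng/mL·hr
F = (AUC_ev/D_ev)/(AUC_iv/D_iv) = (5277.349/40)/(11118.433/20) = 131.934/555.92165 = 0.2373

F = 0.237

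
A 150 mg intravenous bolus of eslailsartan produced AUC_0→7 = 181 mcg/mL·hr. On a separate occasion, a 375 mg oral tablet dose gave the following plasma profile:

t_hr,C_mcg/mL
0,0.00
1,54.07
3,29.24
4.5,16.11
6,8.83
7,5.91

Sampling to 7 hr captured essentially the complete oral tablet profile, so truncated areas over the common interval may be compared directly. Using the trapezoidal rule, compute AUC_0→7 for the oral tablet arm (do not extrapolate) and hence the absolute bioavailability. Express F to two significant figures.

F = 0.38

Trapezoidal AUC_0→7 (oral tablet):
  [0→1]: (0.00+54.07)/2 × 1 = 27.035
  [1→3]: (54.07+29.24)/2 × 2 = 83.31
  [3→4.5]: (29.24+16.11)/2 × 1.5 = 34.0125
  [4.5→6]: (16.11+8.83)/2 × 1.5 = 18.705
  [6→7]: (8.83+5.91)/2 × 1 = 7.37
  Sum = 170.4325 mcg/mL·hr
F = (AUC_ev/D_ev)/(AUC_iv/D_iv) = (170.4325/375)/(181/150) = 0.454487/1.20667 = 0.3766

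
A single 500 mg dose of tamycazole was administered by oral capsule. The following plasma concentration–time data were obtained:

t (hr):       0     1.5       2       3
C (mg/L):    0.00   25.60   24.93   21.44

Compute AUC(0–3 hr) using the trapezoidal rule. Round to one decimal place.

AUC = 55.0 mg/L·hr

Trapezoidal AUC_0→3:
  [0→1.5]: (0.00+25.60)/2 × 1.5 = 19.2
  [1.5→2]: (25.60+24.93)/2 × 0.5 = 12.6325
  [2→3]: (24.93+21.44)/2 × 1 = 23.185
  Sum = 55.0175 mg/L·hr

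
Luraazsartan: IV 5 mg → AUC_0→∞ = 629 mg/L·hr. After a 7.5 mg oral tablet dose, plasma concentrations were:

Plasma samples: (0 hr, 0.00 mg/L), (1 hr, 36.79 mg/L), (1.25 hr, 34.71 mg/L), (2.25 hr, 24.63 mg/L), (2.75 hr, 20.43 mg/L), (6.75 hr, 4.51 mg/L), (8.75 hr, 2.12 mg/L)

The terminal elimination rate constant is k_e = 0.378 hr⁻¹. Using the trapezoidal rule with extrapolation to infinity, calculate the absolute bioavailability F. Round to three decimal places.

F = 0.138

Trapezoidal AUC_0→8.75 (oral tablet):
  [0→1]: (0.00+36.79)/2 × 1 = 18.395
  [1→1.25]: (36.79+34.71)/2 × 0.25 = 8.9375
  [1.25→2.25]: (34.71+24.63)/2 × 1 = 29.67
  [2.25→2.75]: (24.63+20.43)/2 × 0.5 = 11.265
  [2.75→6.75]: (20.43+4.51)/2 × 4 = 49.88
  [6.75→8.75]: (4.51+2.12)/2 × 2 = 6.63
  Sum = 124.7775 mg/L·hr
Tail: C_last/k_e = 2.12/0.378 = 5.608
AUC_0→∞ (oral tablet) = 124.7775 + 5.608 = 130.3855 mg/L·hr
F = (AUC_ev/D_ev)/(AUC_iv/D_iv) = (130.3855/7.5)/(629/5) = 17.3847/125.8 = 0.1382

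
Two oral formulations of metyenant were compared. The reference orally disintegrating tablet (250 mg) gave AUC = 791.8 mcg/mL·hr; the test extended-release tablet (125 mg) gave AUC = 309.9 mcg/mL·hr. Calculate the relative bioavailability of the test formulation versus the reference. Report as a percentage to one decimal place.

F_rel = (AUC_test/D_test) / (AUC_ref/D_ref)
      = (309.9/125) / (791.8/250)
      = 2.4792 / 3.1672 = 0.7828 = 78.28%

F_rel = 78.3%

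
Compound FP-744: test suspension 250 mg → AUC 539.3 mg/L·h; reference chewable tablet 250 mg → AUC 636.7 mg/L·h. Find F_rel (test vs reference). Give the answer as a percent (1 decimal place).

F_rel = (AUC_test/D_test) / (AUC_ref/D_ref)
      = (539.3/250) / (636.7/250)
      = 2.1572 / 2.5468 = 0.8470 = 84.70%

F_rel = 84.7%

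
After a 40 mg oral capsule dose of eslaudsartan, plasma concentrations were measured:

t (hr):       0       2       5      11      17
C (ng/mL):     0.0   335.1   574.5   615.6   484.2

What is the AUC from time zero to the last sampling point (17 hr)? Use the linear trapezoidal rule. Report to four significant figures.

AUC = 8569 ng/mL·hr

Trapezoidal AUC_0→17:
  [0→2]: (0.0+335.1)/2 × 2 = 335.1
  [2→5]: (335.1+574.5)/2 × 3 = 1364.4
  [5→11]: (574.5+615.6)/2 × 6 = 3570.3
  [11→17]: (615.6+484.2)/2 × 6 = 3299.4
  Sum = 8569.2 ng/mL·hr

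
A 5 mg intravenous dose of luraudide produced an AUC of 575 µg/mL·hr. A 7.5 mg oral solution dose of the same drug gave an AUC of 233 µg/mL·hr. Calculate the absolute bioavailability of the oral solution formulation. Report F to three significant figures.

F = (AUC_ev / D_ev) / (AUC_iv / D_iv)
  = (233/7.5) / (575/5)
  = 31.0667 / 115 = 0.2701

F = 0.270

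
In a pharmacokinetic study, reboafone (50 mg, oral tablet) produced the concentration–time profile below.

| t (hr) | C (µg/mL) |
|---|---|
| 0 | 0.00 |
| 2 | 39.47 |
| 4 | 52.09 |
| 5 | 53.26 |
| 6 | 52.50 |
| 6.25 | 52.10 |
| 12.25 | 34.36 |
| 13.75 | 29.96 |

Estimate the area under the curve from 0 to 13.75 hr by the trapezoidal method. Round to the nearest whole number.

Trapezoidal AUC_0→13.75:
  [0→2]: (0.00+39.47)/2 × 2 = 39.47
  [2→4]: (39.47+52.09)/2 × 2 = 91.56
  [4→5]: (52.09+53.26)/2 × 1 = 52.675
  [5→6]: (53.26+52.50)/2 × 1 = 52.88
  [6→6.25]: (52.50+52.10)/2 × 0.25 = 13.075
  [6.25→12.25]: (52.10+34.36)/2 × 6 = 259.38
  [12.25→13.75]: (34.36+29.96)/2 × 1.5 = 48.24
  Sum = 557.28 µg/mL·hr

AUC = 557 µg/mL·hr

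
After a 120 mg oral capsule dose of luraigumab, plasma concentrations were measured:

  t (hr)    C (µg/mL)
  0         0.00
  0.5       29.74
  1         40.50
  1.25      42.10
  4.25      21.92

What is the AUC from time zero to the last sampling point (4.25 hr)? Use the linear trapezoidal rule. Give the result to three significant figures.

AUC = 131 µg/mL·hr

Trapezoidal AUC_0→4.25:
  [0→0.5]: (0.00+29.74)/2 × 0.5 = 7.435
  [0.5→1]: (29.74+40.50)/2 × 0.5 = 17.56
  [1→1.25]: (40.50+42.10)/2 × 0.25 = 10.325
  [1.25→4.25]: (42.10+21.92)/2 × 3 = 96.03
  Sum = 131.35 µg/mL·hr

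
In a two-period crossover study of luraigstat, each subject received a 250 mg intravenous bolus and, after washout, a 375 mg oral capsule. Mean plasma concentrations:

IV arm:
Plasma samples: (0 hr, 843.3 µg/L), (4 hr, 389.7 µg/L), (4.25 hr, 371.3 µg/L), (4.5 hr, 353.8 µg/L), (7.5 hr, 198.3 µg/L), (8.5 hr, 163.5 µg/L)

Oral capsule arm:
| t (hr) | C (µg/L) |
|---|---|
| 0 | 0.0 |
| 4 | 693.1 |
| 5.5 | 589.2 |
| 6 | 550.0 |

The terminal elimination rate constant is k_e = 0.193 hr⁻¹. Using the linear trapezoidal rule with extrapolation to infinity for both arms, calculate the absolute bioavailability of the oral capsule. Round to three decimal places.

Trapezoidal AUC_0→8.5 (IV):
  [0→4]: (843.3+389.7)/2 × 4 = 2466.0
  [4→4.25]: (389.7+371.3)/2 × 0.25 = 95.125
  [4.25→4.5]: (371.3+353.8)/2 × 0.25 = 90.6375
  [4.5→7.5]: (353.8+198.3)/2 × 3 = 828.15
  [7.5→8.5]: (198.3+163.5)/2 × 1 = 180.9
  Sum = 3660.8125 µg/L·hr
IV tail: 163.5/0.193 = 847.150; AUC_iv,0→∞ = 3660.8125 + 847.150 = 4507.9625 µg/L·hr
Trapezoidal AUC_0→6 (oral capsule):
  [0→4]: (0.0+693.1)/2 × 4 = 1386.2
  [4→5.5]: (693.1+589.2)/2 × 1.5 = 961.725
  [5.5→6]: (589.2+550.0)/2 × 0.5 = 284.8
  Sum = 2632.725 µg/L·hr
oral capsule tail: 550.0/0.193 = 2849.741; AUC_ev,0→∞ = 2632.725 + 2849.741 = 5482.466 µg/L·hr
F = (AUC_ev/D_ev)/(AUC_iv/D_iv) = (5482.466/375)/(4507.9625/250) = 14.6199/18.03185 = 0.8108

F = 0.811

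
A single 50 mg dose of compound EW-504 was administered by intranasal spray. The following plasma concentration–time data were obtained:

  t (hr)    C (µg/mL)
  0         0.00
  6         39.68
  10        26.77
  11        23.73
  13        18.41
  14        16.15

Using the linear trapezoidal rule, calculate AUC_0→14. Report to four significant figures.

Trapezoidal AUC_0→14:
  [0→6]: (0.00+39.68)/2 × 6 = 119.04
  [6→10]: (39.68+26.77)/2 × 4 = 132.9
  [10→11]: (26.77+23.73)/2 × 1 = 25.25
  [11→13]: (23.73+18.41)/2 × 2 = 42.14
  [13→14]: (18.41+16.15)/2 × 1 = 17.28
  Sum = 336.61 µg/mL·hr

AUC = 336.6 µg/mL·hr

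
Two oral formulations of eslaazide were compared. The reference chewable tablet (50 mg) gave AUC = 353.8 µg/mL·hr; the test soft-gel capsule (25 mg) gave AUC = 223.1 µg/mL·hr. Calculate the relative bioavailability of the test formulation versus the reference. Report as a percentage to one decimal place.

F_rel = (AUC_test/D_test) / (AUC_ref/D_ref)
      = (223.1/25) / (353.8/50)
      = 8.924 / 7.076 = 1.2612 = 126.12%

F_rel = 126.1%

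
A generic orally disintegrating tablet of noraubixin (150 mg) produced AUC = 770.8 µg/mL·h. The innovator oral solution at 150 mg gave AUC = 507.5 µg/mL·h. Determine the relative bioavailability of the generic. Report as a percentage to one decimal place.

F_rel = 151.9%

F_rel = (AUC_test/D_test) / (AUC_ref/D_ref)
      = (770.8/150) / (507.5/150)
      = 5.13867 / 3.38333 = 1.5188 = 151.88%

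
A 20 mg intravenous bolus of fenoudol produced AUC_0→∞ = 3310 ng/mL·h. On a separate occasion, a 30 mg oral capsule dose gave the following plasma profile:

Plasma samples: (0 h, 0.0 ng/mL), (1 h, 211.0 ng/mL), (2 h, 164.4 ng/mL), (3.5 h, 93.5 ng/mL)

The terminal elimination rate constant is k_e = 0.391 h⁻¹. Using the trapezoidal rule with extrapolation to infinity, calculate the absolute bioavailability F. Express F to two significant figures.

Trapezoidal AUC_0→3.5 (oral capsule):
  [0→1]: (0.0+211.0)/2 × 1 = 105.5
  [1→2]: (211.0+164.4)/2 × 1 = 187.7
  [2→3.5]: (164.4+93.5)/2 × 1.5 = 193.425
  Sum = 486.625 ng/mL·h
Tail: C_last/k_e = 93.5/0.391 = 239.130
AUC_0→∞ (oral capsule) = 486.625 + 239.130 = 725.755 ng/mL·h
F = (AUC_ev/D_ev)/(AUC_iv/D_iv) = (725.755/30)/(3310/20) = 24.1918/165.5 = 0.1462

F = 0.15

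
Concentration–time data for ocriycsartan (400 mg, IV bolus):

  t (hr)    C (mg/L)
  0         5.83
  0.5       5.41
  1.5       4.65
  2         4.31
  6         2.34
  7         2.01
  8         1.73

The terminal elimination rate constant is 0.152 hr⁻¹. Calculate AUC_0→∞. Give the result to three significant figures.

Trapezoidal AUC_0→8:
  [0→0.5]: (5.83+5.41)/2 × 0.5 = 2.81
  [0.5→1.5]: (5.41+4.65)/2 × 1 = 5.03
  [1.5→2]: (4.65+4.31)/2 × 0.5 = 2.24
  [2→6]: (4.31+2.34)/2 × 4 = 13.3
  [6→7]: (2.34+2.01)/2 × 1 = 2.175
  [7→8]: (2.01+1.73)/2 × 1 = 1.87
  Sum = 27.425 mg/L·hr
Extrapolated tail: C_last / k_e = 1.73 / 0.152 = 11.382
AUC_0→∞ = 27.425 + 11.382 = 38.807 mg/L·hr

AUC = 38.8 mg/L·hr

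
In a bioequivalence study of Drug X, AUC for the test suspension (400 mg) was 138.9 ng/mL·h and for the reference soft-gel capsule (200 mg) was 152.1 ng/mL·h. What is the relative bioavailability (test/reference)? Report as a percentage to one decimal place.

F_rel = 45.7%

F_rel = (AUC_test/D_test) / (AUC_ref/D_ref)
      = (138.9/400) / (152.1/200)
      = 0.34725 / 0.7605 = 0.4566 = 45.66%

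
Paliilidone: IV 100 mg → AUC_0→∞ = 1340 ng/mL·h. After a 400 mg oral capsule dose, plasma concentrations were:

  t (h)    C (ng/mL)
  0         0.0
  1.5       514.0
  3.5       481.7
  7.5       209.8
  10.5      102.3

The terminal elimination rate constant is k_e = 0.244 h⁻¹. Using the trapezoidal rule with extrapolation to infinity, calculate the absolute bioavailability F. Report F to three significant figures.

F = 0.681

Trapezoidal AUC_0→10.5 (oral capsule):
  [0→1.5]: (0.0+514.0)/2 × 1.5 = 385.5
  [1.5→3.5]: (514.0+481.7)/2 × 2 = 995.7
  [3.5→7.5]: (481.7+209.8)/2 × 4 = 1383.0
  [7.5→10.5]: (209.8+102.3)/2 × 3 = 468.15
  Sum = 3232.35 ng/mL·h
Tail: C_last/k_e = 102.3/0.244 = 419.262
AUC_0→∞ (oral capsule) = 3232.35 + 419.262 = 3651.612 ng/mL·h
F = (AUC_ev/D_ev)/(AUC_iv/D_iv) = (3651.612/400)/(1340/100) = 9.12903/13.4 = 0.6813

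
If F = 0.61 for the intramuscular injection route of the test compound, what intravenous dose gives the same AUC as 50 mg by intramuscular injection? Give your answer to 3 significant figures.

D_iv = 30.5 mg

Systemic exposure from an extravascular dose = F × D_ev, so the equivalent IV dose is F × D_ev.
D_iv = F × D_ev = 0.61 × 50 = 30.5 mg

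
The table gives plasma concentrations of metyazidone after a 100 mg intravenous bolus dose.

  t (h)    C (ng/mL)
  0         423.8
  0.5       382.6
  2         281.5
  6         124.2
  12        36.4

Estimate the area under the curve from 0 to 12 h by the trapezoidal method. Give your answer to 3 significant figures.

AUC = 1990 ng/mL·h

Trapezoidal AUC_0→12:
  [0→0.5]: (423.8+382.6)/2 × 0.5 = 201.6
  [0.5→2]: (382.6+281.5)/2 × 1.5 = 498.075
  [2→6]: (281.5+124.2)/2 × 4 = 811.4
  [6→12]: (124.2+36.4)/2 × 6 = 481.8
  Sum = 1992.875 ng/mL·h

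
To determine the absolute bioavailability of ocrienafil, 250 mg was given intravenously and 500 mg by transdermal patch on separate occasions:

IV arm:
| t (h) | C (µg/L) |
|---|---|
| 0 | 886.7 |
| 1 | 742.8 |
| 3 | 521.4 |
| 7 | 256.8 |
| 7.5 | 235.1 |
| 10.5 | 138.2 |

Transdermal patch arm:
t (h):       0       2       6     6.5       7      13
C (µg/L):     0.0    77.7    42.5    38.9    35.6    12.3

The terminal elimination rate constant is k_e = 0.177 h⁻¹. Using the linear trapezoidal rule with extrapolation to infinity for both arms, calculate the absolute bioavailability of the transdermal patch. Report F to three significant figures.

Trapezoidal AUC_0→10.5 (IV):
  [0→1]: (886.7+742.8)/2 × 1 = 814.75
  [1→3]: (742.8+521.4)/2 × 2 = 1264.2
  [3→7]: (521.4+256.8)/2 × 4 = 1556.4
  [7→7.5]: (256.8+235.1)/2 × 0.5 = 122.975
  [7.5→10.5]: (235.1+138.2)/2 × 3 = 559.95
  Sum = 4318.275 µg/L·h
IV tail: 138.2/0.177 = 780.791; AUC_iv,0→∞ = 4318.275 + 780.791 = 5099.066 µg/L·h
Trapezoidal AUC_0→13 (transdermal patch):
  [0→2]: (0.0+77.7)/2 × 2 = 77.7
  [2→6]: (77.7+42.5)/2 × 4 = 240.4
  [6→6.5]: (42.5+38.9)/2 × 0.5 = 20.35
  [6.5→7]: (38.9+35.6)/2 × 0.5 = 18.625
  [7→13]: (35.6+12.3)/2 × 6 = 143.7
  Sum = 500.775 µg/L·h
transdermal patch tail: 12.3/0.177 = 69.492; AUC_ev,0→∞ = 500.775 + 69.492 = 570.267 µg/L·h
F = (AUC_ev/D_ev)/(AUC_iv/D_iv) = (570.267/500)/(5099.066/250) = 1.140534/20.396264 = 0.0559

F = 0.0559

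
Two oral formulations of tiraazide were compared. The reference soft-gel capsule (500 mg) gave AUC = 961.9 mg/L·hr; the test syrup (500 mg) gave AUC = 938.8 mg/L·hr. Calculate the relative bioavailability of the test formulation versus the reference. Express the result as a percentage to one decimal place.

F_rel = 97.6%

F_rel = (AUC_test/D_test) / (AUC_ref/D_ref)
      = (938.8/500) / (961.9/500)
      = 1.8776 / 1.9238 = 0.9760 = 97.60%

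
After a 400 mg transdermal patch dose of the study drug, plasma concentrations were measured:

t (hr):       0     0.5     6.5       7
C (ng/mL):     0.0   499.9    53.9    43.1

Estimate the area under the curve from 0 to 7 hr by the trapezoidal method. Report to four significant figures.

Trapezoidal AUC_0→7:
  [0→0.5]: (0.0+499.9)/2 × 0.5 = 124.975
  [0.5→6.5]: (499.9+53.9)/2 × 6 = 1661.4
  [6.5→7]: (53.9+43.1)/2 × 0.5 = 24.25
  Sum = 1810.625 ng/mL·hr

AUC = 1811 ng/mL·hr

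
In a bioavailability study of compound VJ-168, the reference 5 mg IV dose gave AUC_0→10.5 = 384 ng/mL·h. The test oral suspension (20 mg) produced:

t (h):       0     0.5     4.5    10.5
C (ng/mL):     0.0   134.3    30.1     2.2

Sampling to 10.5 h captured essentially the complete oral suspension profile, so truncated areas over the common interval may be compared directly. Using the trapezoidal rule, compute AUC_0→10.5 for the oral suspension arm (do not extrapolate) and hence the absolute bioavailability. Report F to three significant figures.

Trapezoidal AUC_0→10.5 (oral suspension):
  [0→0.5]: (0.0+134.3)/2 × 0.5 = 33.575
  [0.5→4.5]: (134.3+30.1)/2 × 4 = 328.8
  [4.5→10.5]: (30.1+2.2)/2 × 6 = 96.9
  Sum = 459.275 ng/mL·h
F = (AUC_ev/D_ev)/(AUC_iv/D_iv) = (459.275/20)/(384/5) = 22.96375/76.8 = 0.2990

F = 0.299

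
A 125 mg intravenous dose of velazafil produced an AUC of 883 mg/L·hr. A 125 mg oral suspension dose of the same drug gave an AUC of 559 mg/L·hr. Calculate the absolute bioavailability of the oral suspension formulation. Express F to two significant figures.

F = (AUC_ev / D_ev) / (AUC_iv / D_iv)
  = (559/125) / (883/125)
  = 4.472 / 7.064 = 0.6331

F = 0.63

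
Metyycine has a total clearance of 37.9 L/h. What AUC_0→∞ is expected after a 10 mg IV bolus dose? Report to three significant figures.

AUC_0→∞ = Dose_iv / CL
        = 10 / 37.9 = 0.263852 mg/L·h

AUC = 0.264 mg/L·h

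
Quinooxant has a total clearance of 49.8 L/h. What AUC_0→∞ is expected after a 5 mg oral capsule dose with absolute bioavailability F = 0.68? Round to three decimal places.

AUC_0→∞ = F × Dose / CL
        = 0.68 × 5 / 49.8 = 0.0682731 mg/L·h

AUC = 0.068 mg/L·h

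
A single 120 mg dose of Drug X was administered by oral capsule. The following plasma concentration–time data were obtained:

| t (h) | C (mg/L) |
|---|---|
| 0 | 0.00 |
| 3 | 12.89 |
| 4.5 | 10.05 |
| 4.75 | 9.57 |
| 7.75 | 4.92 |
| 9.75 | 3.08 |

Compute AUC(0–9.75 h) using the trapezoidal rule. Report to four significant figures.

Trapezoidal AUC_0→9.75:
  [0→3]: (0.00+12.89)/2 × 3 = 19.335
  [3→4.5]: (12.89+10.05)/2 × 1.5 = 17.205
  [4.5→4.75]: (10.05+9.57)/2 × 0.25 = 2.4525
  [4.75→7.75]: (9.57+4.92)/2 × 3 = 21.735
  [7.75→9.75]: (4.92+3.08)/2 × 2 = 8.0
  Sum = 68.7275 mg/L·h

AUC = 68.73 mg/L·h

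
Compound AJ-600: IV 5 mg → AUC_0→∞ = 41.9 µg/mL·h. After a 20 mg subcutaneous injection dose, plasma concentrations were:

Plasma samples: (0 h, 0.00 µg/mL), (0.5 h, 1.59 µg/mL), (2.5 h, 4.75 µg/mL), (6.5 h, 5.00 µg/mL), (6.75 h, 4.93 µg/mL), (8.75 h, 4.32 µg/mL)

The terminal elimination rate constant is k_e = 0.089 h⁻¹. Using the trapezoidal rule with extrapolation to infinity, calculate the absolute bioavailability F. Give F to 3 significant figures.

F = 0.509

Trapezoidal AUC_0→8.75 (subcutaneous injection):
  [0→0.5]: (0.00+1.59)/2 × 0.5 = 0.3975
  [0.5→2.5]: (1.59+4.75)/2 × 2 = 6.34
  [2.5→6.5]: (4.75+5.00)/2 × 4 = 19.5
  [6.5→6.75]: (5.00+4.93)/2 × 0.25 = 1.24125
  [6.75→8.75]: (4.93+4.32)/2 × 2 = 9.25
  Sum = 36.72875 µg/mL·h
Tail: C_last/k_e = 4.32/0.089 = 48.539
AUC_0→∞ (subcutaneous injection) = 36.72875 + 48.539 = 85.26775 µg/mL·h
F = (AUC_ev/D_ev)/(AUC_iv/D_iv) = (85.26775/20)/(41.9/5) = 4.2633875/8.38 = 0.5088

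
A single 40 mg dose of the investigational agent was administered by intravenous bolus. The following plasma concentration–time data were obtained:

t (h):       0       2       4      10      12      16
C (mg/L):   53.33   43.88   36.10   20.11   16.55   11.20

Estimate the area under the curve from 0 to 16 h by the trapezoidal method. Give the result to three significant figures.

Trapezoidal AUC_0→16:
  [0→2]: (53.33+43.88)/2 × 2 = 97.21
  [2→4]: (43.88+36.10)/2 × 2 = 79.98
  [4→10]: (36.10+20.11)/2 × 6 = 168.63
  [10→12]: (20.11+16.55)/2 × 2 = 36.66
  [12→16]: (16.55+11.20)/2 × 4 = 55.5
  Sum = 437.98 mg/L·h

AUC = 438 mg/L·h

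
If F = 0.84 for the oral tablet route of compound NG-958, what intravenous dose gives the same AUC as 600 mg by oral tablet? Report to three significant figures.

Systemic exposure from an extravascular dose = F × D_ev, so the equivalent IV dose is F × D_ev.
D_iv = F × D_ev = 0.84 × 600 = 504 mg

D_iv = 504 mg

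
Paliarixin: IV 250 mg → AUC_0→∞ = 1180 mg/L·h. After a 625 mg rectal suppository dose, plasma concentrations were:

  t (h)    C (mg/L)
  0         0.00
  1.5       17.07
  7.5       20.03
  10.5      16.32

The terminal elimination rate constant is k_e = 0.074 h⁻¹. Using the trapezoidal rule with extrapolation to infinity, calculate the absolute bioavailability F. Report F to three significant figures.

Trapezoidal AUC_0→10.5 (rectal suppository):
  [0→1.5]: (0.00+17.07)/2 × 1.5 = 12.8025
  [1.5→7.5]: (17.07+20.03)/2 × 6 = 111.3
  [7.5→10.5]: (20.03+16.32)/2 × 3 = 54.525
  Sum = 178.6275 mg/L·h
Tail: C_last/k_e = 16.32/0.074 = 220.541
AUC_0→∞ (rectal suppository) = 178.6275 + 220.541 = 399.1685 mg/L·h
F = (AUC_ev/D_ev)/(AUC_iv/D_iv) = (399.1685/625)/(1180/250) = 0.6386696/4.72 = 0.1353

F = 0.135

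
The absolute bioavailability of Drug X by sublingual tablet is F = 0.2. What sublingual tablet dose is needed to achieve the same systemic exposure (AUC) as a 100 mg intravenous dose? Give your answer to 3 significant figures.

D_sublingual = 500 mg

For equal systemic exposure: F × D_ev = D_iv
D_ev = D_iv / F = 100 / 0.2 = 500 mg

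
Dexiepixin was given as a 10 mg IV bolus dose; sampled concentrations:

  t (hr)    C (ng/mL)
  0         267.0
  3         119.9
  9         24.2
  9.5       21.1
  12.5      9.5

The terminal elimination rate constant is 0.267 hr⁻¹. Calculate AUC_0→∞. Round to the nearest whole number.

Trapezoidal AUC_0→12.5:
  [0→3]: (267.0+119.9)/2 × 3 = 580.35
  [3→9]: (119.9+24.2)/2 × 6 = 432.3
  [9→9.5]: (24.2+21.1)/2 × 0.5 = 11.325
  [9.5→12.5]: (21.1+9.5)/2 × 3 = 45.9
  Sum = 1069.875 ng/mL·hr
Extrapolated tail: C_last / k_e = 9.5 / 0.267 = 35.581
AUC_0→∞ = 1069.875 + 35.581 = 1105.456 ng/mL·hr

AUC = 1105 ng/mL·hr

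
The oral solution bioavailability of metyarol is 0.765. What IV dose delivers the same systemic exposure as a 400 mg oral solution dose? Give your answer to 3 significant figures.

D_iv = 306 mg

Systemic exposure from an extravascular dose = F × D_ev, so the equivalent IV dose is F × D_ev.
D_iv = F × D_ev = 0.765 × 400 = 306 mg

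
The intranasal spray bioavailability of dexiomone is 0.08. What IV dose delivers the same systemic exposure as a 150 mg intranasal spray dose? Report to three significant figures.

D_iv = 12.0 mg

Systemic exposure from an extravascular dose = F × D_ev, so the equivalent IV dose is F × D_ev.
D_iv = F × D_ev = 0.08 × 150 = 12 mg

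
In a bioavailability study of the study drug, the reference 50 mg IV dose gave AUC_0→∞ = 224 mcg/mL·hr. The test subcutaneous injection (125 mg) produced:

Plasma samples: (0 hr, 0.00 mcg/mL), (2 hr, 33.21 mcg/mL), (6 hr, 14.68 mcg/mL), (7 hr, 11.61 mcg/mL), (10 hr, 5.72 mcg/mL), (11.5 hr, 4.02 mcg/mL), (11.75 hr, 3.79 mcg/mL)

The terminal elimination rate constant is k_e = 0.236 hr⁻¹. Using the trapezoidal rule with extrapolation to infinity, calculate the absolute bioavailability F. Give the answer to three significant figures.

F = 0.344

Trapezoidal AUC_0→11.75 (subcutaneous injection):
  [0→2]: (0.00+33.21)/2 × 2 = 33.21
  [2→6]: (33.21+14.68)/2 × 4 = 95.78
  [6→7]: (14.68+11.61)/2 × 1 = 13.145
  [7→10]: (11.61+5.72)/2 × 3 = 25.995
  [10→11.5]: (5.72+4.02)/2 × 1.5 = 7.305
  [11.5→11.75]: (4.02+3.79)/2 × 0.25 = 0.97625
  Sum = 176.41125 mcg/mL·hr
Tail: C_last/k_e = 3.79/0.236 = 16.059
AUC_0→∞ (subcutaneous injection) = 176.41125 + 16.059 = 192.47025 mcg/mL·hr
F = (AUC_ev/D_ev)/(AUC_iv/D_iv) = (192.47025/125)/(224/50) = 1.539762/4.48 = 0.3437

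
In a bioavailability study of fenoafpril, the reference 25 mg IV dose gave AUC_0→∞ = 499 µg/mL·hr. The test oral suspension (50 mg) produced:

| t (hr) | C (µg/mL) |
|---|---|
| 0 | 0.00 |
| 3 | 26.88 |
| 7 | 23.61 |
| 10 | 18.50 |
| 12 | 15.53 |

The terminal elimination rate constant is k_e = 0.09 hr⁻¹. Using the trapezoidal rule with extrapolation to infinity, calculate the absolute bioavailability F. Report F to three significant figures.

Trapezoidal AUC_0→12 (oral suspension):
  [0→3]: (0.00+26.88)/2 × 3 = 40.32
  [3→7]: (26.88+23.61)/2 × 4 = 100.98
  [7→10]: (23.61+18.50)/2 × 3 = 63.165
  [10→12]: (18.50+15.53)/2 × 2 = 34.03
  Sum = 238.495 µg/mL·hr
Tail: C_last/k_e = 15.53/0.09 = 172.556
AUC_0→∞ (oral suspension) = 238.495 + 172.556 = 411.051 µg/mL·hr
F = (AUC_ev/D_ev)/(AUC_iv/D_iv) = (411.051/50)/(499/25) = 8.22102/19.96 = 0.4119

F = 0.412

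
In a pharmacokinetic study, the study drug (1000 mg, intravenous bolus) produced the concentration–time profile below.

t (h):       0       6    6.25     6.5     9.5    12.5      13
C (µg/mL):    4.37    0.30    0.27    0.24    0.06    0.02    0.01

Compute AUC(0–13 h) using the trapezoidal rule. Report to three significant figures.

AUC = 14.7 µg/mL·h

Trapezoidal AUC_0→13:
  [0→6]: (4.37+0.30)/2 × 6 = 14.01
  [6→6.25]: (0.30+0.27)/2 × 0.25 = 0.07125
  [6.25→6.5]: (0.27+0.24)/2 × 0.25 = 0.06375
  [6.5→9.5]: (0.24+0.06)/2 × 3 = 0.45
  [9.5→12.5]: (0.06+0.02)/2 × 3 = 0.12
  [12.5→13]: (0.02+0.01)/2 × 0.5 = 0.0075
  Sum = 14.7225 µg/mL·h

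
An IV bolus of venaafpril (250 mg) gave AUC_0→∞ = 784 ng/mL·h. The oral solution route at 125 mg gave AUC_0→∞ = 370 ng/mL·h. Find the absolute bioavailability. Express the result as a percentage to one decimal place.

F = 94.4%

F = (AUC_ev / D_ev) / (AUC_iv / D_iv)
  = (370/125) / (784/250)
  = 2.96 / 3.136 = 0.9439
  = 94.39%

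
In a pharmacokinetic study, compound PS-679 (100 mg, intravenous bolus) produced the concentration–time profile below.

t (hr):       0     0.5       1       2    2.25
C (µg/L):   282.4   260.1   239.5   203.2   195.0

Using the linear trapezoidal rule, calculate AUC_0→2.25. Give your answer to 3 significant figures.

AUC = 532 µg/L·hr

Trapezoidal AUC_0→2.25:
  [0→0.5]: (282.4+260.1)/2 × 0.5 = 135.625
  [0.5→1]: (260.1+239.5)/2 × 0.5 = 124.9
  [1→2]: (239.5+203.2)/2 × 1 = 221.35
  [2→2.25]: (203.2+195.0)/2 × 0.25 = 49.775
  Sum = 531.65 µg/L·hr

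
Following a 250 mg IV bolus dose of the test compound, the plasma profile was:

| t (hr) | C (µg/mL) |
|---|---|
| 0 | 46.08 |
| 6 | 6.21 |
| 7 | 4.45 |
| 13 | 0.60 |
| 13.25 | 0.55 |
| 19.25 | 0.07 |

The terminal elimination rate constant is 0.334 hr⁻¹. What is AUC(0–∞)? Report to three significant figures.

Trapezoidal AUC_0→19.25:
  [0→6]: (46.08+6.21)/2 × 6 = 156.87
  [6→7]: (6.21+4.45)/2 × 1 = 5.33
  [7→13]: (4.45+0.60)/2 × 6 = 15.15
  [13→13.25]: (0.60+0.55)/2 × 0.25 = 0.14375
  [13.25→19.25]: (0.55+0.07)/2 × 6 = 1.86
  Sum = 179.35375 µg/mL·hr
Extrapolated tail: C_last / k_e = 0.07 / 0.334 = 0.210
AUC_0→∞ = 179.35375 + 0.210 = 179.56375 µg/mL·hr

AUC = 180 µg/mL·hr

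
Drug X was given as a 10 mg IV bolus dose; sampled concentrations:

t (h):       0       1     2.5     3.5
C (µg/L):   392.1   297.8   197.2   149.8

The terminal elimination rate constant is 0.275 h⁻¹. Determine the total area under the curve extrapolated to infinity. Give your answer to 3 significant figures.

Trapezoidal AUC_0→3.5:
  [0→1]: (392.1+297.8)/2 × 1 = 344.95
  [1→2.5]: (297.8+197.2)/2 × 1.5 = 371.25
  [2.5→3.5]: (197.2+149.8)/2 × 1 = 173.5
  Sum = 889.7 µg/L·h
Extrapolated tail: C_last / k_e = 149.8 / 0.275 = 544.727
AUC_0→∞ = 889.7 + 544.727 = 1434.427 µg/L·h

AUC = 1430 µg/L·h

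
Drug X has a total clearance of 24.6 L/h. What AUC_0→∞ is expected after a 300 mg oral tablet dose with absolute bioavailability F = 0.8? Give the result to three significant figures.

AUC_0→∞ = F × Dose / CL
        = 0.8 × 300 / 24.6 = 9.7561 mg/L·h

AUC = 9.76 mg/L·h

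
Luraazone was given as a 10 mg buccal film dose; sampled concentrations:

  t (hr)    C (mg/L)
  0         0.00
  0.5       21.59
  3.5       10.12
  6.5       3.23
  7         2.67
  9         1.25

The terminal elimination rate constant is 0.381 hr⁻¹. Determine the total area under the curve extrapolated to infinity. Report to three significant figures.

AUC = 81.7 mg/L·hr

Trapezoidal AUC_0→9:
  [0→0.5]: (0.00+21.59)/2 × 0.5 = 5.3975
  [0.5→3.5]: (21.59+10.12)/2 × 3 = 47.565
  [3.5→6.5]: (10.12+3.23)/2 × 3 = 20.025
  [6.5→7]: (3.23+2.67)/2 × 0.5 = 1.475
  [7→9]: (2.67+1.25)/2 × 2 = 3.92
  Sum = 78.3825 mg/L·hr
Extrapolated tail: C_last / k_e = 1.25 / 0.381 = 3.281
AUC_0→∞ = 78.3825 + 3.281 = 81.6635 mg/L·hr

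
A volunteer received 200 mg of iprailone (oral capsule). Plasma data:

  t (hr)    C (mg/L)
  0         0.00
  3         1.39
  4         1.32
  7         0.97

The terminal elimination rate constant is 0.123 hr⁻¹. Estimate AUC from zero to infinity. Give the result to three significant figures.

AUC = 14.8 mg/L·hr

Trapezoidal AUC_0→7:
  [0→3]: (0.00+1.39)/2 × 3 = 2.085
  [3→4]: (1.39+1.32)/2 × 1 = 1.355
  [4→7]: (1.32+0.97)/2 × 3 = 3.435
  Sum = 6.875 mg/L·hr
Extrapolated tail: C_last / k_e = 0.97 / 0.123 = 7.886
AUC_0→∞ = 6.875 + 7.886 = 14.761 mg/L·hr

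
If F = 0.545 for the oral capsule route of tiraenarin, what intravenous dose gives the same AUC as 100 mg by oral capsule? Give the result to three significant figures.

D_iv = 54.5 mg

Systemic exposure from an extravascular dose = F × D_ev, so the equivalent IV dose is F × D_ev.
D_iv = F × D_ev = 0.545 × 100 = 54.5 mg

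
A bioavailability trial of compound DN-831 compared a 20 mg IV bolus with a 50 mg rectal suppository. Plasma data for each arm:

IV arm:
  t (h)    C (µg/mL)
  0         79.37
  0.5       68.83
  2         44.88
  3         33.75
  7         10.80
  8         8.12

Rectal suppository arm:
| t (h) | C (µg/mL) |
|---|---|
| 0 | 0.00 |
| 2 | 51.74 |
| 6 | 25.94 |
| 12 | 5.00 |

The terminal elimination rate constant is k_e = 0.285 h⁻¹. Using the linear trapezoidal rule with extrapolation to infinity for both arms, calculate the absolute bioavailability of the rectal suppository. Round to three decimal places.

F = 0.440

Trapezoidal AUC_0→8 (IV):
  [0→0.5]: (79.37+68.83)/2 × 0.5 = 37.05
  [0.5→2]: (68.83+44.88)/2 × 1.5 = 85.2825
  [2→3]: (44.88+33.75)/2 × 1 = 39.315
  [3→7]: (33.75+10.80)/2 × 4 = 89.1
  [7→8]: (10.80+8.12)/2 × 1 = 9.46
  Sum = 260.2075 µg/mL·h
IV tail: 8.12/0.285 = 28.491; AUC_iv,0→∞ = 260.2075 + 28.491 = 288.6985 µg/mL·h
Trapezoidal AUC_0→12 (rectal suppository):
  [0→2]: (0.00+51.74)/2 × 2 = 51.74
  [2→6]: (51.74+25.94)/2 × 4 = 155.36
  [6→12]: (25.94+5.00)/2 × 6 = 92.82
  Sum = 299.92 µg/mL·h
rectal suppository tail: 5.00/0.285 = 17.544; AUC_ev,0→∞ = 299.92 + 17.544 = 317.464 µg/mL·h
F = (AUC_ev/D_ev)/(AUC_iv/D_iv) = (317.464/50)/(288.6985/20) = 6.34928/14.434925 = 0.4399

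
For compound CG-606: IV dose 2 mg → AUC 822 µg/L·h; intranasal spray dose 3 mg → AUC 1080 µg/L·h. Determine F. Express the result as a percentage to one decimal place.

F = (AUC_ev / D_ev) / (AUC_iv / D_iv)
  = (1080/3) / (822/2)
  = 360 / 411 = 0.8759
  = 87.59%

F = 87.6%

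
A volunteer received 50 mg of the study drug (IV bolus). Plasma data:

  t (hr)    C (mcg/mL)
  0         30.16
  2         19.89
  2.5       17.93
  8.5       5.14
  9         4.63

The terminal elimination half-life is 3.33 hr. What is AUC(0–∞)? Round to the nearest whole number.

Trapezoidal AUC_0→9:
  [0→2]: (30.16+19.89)/2 × 2 = 50.05
  [2→2.5]: (19.89+17.93)/2 × 0.5 = 9.455
  [2.5→8.5]: (17.93+5.14)/2 × 6 = 69.21
  [8.5→9]: (5.14+4.63)/2 × 0.5 = 2.4425
  Sum = 131.1575 mcg/mL·hr
k_e = ln2 / t½ = 0.693147 / 3.33 = 0.2082 hr^-1
Extrapolated tail: C_last / k_e = 4.63 / 0.2082 = 22.238
AUC_0→∞ = 131.1575 + 22.238 = 153.3955 mcg/mL·hr

AUC = 153 mcg/mL·hr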